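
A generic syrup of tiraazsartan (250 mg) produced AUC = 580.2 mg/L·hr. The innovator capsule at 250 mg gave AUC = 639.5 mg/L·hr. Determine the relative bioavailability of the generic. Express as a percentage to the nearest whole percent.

F_rel = (AUC_test/D_test) / (AUC_ref/D_ref)
      = (580.2/250) / (639.5/250)
      = 2.3208 / 2.558 = 0.9073 = 90.73%

F_rel = 91%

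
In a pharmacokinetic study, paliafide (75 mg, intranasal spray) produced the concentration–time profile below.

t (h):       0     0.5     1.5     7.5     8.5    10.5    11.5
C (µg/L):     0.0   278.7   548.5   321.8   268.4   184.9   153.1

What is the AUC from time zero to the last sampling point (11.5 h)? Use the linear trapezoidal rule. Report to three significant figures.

AUC = 4010 µg/L·h

Trapezoidal AUC_0→11.5:
  [0→0.5]: (0.0+278.7)/2 × 0.5 = 69.675
  [0.5→1.5]: (278.7+548.5)/2 × 1 = 413.6
  [1.5→7.5]: (548.5+321.8)/2 × 6 = 2610.9
  [7.5→8.5]: (321.8+268.4)/2 × 1 = 295.1
  [8.5→10.5]: (268.4+184.9)/2 × 2 = 453.3
  [10.5→11.5]: (184.9+153.1)/2 × 1 = 169.0
  Sum = 4011.575 µg/L·h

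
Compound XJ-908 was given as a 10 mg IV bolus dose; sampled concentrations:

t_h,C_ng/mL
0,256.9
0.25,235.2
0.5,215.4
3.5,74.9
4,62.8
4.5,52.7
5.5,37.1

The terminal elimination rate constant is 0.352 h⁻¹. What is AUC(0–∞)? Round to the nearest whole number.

AUC = 767 ng/mL·h

Trapezoidal AUC_0→5.5:
  [0→0.25]: (256.9+235.2)/2 × 0.25 = 61.5125
  [0.25→0.5]: (235.2+215.4)/2 × 0.25 = 56.325
  [0.5→3.5]: (215.4+74.9)/2 × 3 = 435.45
  [3.5→4]: (74.9+62.8)/2 × 0.5 = 34.425
  [4→4.5]: (62.8+52.7)/2 × 0.5 = 28.875
  [4.5→5.5]: (52.7+37.1)/2 × 1 = 44.9
  Sum = 661.4875 ng/mL·h
Extrapolated tail: C_last / k_e = 37.1 / 0.352 = 105.398
AUC_0→∞ = 661.4875 + 105.398 = 766.8855 ng/mL·h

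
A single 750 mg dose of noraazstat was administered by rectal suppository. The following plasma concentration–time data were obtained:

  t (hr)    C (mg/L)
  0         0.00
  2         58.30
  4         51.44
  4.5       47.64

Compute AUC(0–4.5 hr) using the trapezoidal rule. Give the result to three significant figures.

AUC = 193 mg/L·hr

Trapezoidal AUC_0→4.5:
  [0→2]: (0.00+58.30)/2 × 2 = 58.3
  [2→4]: (58.30+51.44)/2 × 2 = 109.74
  [4→4.5]: (51.44+47.64)/2 × 0.5 = 24.77
  Sum = 192.81 mg/L·hr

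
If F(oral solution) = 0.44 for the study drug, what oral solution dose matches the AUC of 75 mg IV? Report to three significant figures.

D_oral = 170 mg

For equal systemic exposure: F × D_ev = D_iv
D_ev = D_iv / F = 75 / 0.44 = 170.455 mg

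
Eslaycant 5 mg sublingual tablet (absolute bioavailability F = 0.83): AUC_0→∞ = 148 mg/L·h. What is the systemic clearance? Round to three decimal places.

CL = 0.028 L/h

CL = F × Dose / AUC_0→∞
   = 0.83 × 5 / 148 = 0.0280405 L/h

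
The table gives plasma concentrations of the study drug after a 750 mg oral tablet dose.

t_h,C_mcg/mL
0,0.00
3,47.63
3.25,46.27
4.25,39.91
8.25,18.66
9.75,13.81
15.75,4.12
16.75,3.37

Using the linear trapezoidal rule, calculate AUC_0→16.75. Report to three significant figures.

AUC = 325 mcg/mL·h

Trapezoidal AUC_0→16.75:
  [0→3]: (0.00+47.63)/2 × 3 = 71.445
  [3→3.25]: (47.63+46.27)/2 × 0.25 = 11.7375
  [3.25→4.25]: (46.27+39.91)/2 × 1 = 43.09
  [4.25→8.25]: (39.91+18.66)/2 × 4 = 117.14
  [8.25→9.75]: (18.66+13.81)/2 × 1.5 = 24.3525
  [9.75→15.75]: (13.81+4.12)/2 × 6 = 53.79
  [15.75→16.75]: (4.12+3.37)/2 × 1 = 3.745
  Sum = 325.3 mcg/mL·h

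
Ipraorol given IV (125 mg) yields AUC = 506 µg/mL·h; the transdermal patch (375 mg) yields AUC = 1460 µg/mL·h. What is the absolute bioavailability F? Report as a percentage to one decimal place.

F = 96.2%

F = (AUC_ev / D_ev) / (AUC_iv / D_iv)
  = (1460/375) / (506/125)
  = 3.89333 / 4.048 = 0.9618
  = 96.18%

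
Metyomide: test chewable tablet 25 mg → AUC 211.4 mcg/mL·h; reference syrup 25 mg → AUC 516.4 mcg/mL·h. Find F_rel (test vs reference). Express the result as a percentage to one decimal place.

F_rel = (AUC_test/D_test) / (AUC_ref/D_ref)
      = (211.4/25) / (516.4/25)
      = 8.456 / 20.656 = 0.4094 = 40.94%

F_rel = 40.9%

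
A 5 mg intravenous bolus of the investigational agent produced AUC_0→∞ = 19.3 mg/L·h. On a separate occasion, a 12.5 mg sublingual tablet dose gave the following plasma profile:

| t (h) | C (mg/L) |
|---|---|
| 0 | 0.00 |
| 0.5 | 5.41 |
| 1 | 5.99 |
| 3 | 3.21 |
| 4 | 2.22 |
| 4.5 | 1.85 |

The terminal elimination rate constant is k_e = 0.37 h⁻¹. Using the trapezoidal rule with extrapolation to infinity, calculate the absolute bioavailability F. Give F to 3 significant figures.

F = 0.459

Trapezoidal AUC_0→4.5 (sublingual tablet):
  [0→0.5]: (0.00+5.41)/2 × 0.5 = 1.3525
  [0.5→1]: (5.41+5.99)/2 × 0.5 = 2.85
  [1→3]: (5.99+3.21)/2 × 2 = 9.2
  [3→4]: (3.21+2.22)/2 × 1 = 2.715
  [4→4.5]: (2.22+1.85)/2 × 0.5 = 1.0175
  Sum = 17.135 mg/L·h
Tail: C_last/k_e = 1.85/0.37 = 5.000
AUC_0→∞ (sublingual tablet) = 17.135 + 5.000 = 22.135 mg/L·h
F = (AUC_ev/D_ev)/(AUC_iv/D_iv) = (22.135/12.5)/(19.3/5) = 1.7708/3.86 = 0.4588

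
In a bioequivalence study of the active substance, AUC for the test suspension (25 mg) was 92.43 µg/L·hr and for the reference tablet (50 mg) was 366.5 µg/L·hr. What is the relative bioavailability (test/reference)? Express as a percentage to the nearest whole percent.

F_rel = (AUC_test/D_test) / (AUC_ref/D_ref)
      = (92.43/25) / (366.5/50)
      = 3.6972 / 7.33 = 0.5044 = 50.44%

F_rel = 50%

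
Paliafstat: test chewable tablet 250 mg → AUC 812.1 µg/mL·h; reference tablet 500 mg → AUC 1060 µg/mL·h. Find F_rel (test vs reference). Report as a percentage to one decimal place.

F_rel = 153.2%

F_rel = (AUC_test/D_test) / (AUC_ref/D_ref)
      = (812.1/250) / (1060/500)
      = 3.2484 / 2.12 = 1.5323 = 153.23%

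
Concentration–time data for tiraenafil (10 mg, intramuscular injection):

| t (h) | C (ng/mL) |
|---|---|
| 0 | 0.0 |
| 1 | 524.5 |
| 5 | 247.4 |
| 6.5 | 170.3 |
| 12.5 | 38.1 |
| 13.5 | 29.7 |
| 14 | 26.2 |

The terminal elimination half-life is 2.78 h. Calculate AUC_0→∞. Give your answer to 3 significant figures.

Trapezoidal AUC_0→14:
  [0→1]: (0.0+524.5)/2 × 1 = 262.25
  [1→5]: (524.5+247.4)/2 × 4 = 1543.8
  [5→6.5]: (247.4+170.3)/2 × 1.5 = 313.275
  [6.5→12.5]: (170.3+38.1)/2 × 6 = 625.2
  [12.5→13.5]: (38.1+29.7)/2 × 1 = 33.9
  [13.5→14]: (29.7+26.2)/2 × 0.5 = 13.975
  Sum = 2792.4 ng/mL·h
k_e = ln2 / t½ = 0.693147 / 2.78 = 0.2493 h^-1
Extrapolated tail: C_last / k_e = 26.2 / 0.2493 = 105.094
AUC_0→∞ = 2792.4 + 105.094 = 2897.494 ng/mL·h

AUC = 2900 ng/mL·h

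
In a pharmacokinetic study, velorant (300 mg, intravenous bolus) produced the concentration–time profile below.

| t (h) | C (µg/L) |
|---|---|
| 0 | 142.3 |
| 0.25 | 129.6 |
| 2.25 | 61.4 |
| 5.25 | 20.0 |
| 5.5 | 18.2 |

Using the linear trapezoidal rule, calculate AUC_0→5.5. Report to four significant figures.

Trapezoidal AUC_0→5.5:
  [0→0.25]: (142.3+129.6)/2 × 0.25 = 33.9875
  [0.25→2.25]: (129.6+61.4)/2 × 2 = 191.0
  [2.25→5.25]: (61.4+20.0)/2 × 3 = 122.1
  [5.25→5.5]: (20.0+18.2)/2 × 0.25 = 4.775
  Sum = 351.8625 µg/L·h

AUC = 351.9 µg/L·h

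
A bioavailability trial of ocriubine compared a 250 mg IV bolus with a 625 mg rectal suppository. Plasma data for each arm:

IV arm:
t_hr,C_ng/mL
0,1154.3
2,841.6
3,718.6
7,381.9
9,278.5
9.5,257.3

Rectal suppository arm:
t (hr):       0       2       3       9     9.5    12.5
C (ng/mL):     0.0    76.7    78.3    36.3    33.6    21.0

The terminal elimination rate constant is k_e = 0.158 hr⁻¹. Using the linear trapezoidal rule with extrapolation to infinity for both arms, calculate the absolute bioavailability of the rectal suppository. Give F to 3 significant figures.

Trapezoidal AUC_0→9.5 (IV):
  [0→2]: (1154.3+841.6)/2 × 2 = 1995.9
  [2→3]: (841.6+718.6)/2 × 1 = 780.1
  [3→7]: (718.6+381.9)/2 × 4 = 2201.0
  [7→9]: (381.9+278.5)/2 × 2 = 660.4
  [9→9.5]: (278.5+257.3)/2 × 0.5 = 133.95
  Sum = 5771.35 ng/mL·hr
IV tail: 257.3/0.158 = 1628.481; AUC_iv,0→∞ = 5771.35 + 1628.481 = 7399.831 ng/mL·hr
Trapezoidal AUC_0→12.5 (rectal suppository):
  [0→2]: (0.0+76.7)/2 × 2 = 76.7
  [2→3]: (76.7+78.3)/2 × 1 = 77.5
  [3→9]: (78.3+36.3)/2 × 6 = 343.8
  [9→9.5]: (36.3+33.6)/2 × 0.5 = 17.475
  [9.5→12.5]: (33.6+21.0)/2 × 3 = 81.9
  Sum = 597.375 ng/mL·hr
rectal suppository tail: 21.0/0.158 = 132.911; AUC_ev,0→∞ = 597.375 + 132.911 = 730.286 ng/mL·hr
F = (AUC_ev/D_ev)/(AUC_iv/D_iv) = (730.286/625)/(7399.831/250) = 1.1684576/29.599324 = 0.0395

F = 0.0395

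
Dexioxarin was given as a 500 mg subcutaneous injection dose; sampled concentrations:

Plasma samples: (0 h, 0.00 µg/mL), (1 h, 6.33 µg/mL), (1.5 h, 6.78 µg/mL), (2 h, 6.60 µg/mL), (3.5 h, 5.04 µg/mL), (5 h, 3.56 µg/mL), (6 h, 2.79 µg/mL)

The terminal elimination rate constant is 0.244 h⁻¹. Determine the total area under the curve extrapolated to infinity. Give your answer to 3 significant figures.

AUC = 39.6 µg/mL·h

Trapezoidal AUC_0→6:
  [0→1]: (0.00+6.33)/2 × 1 = 3.165
  [1→1.5]: (6.33+6.78)/2 × 0.5 = 3.2775
  [1.5→2]: (6.78+6.60)/2 × 0.5 = 3.345
  [2→3.5]: (6.60+5.04)/2 × 1.5 = 8.73
  [3.5→5]: (5.04+3.56)/2 × 1.5 = 6.45
  [5→6]: (3.56+2.79)/2 × 1 = 3.175
  Sum = 28.1425 µg/mL·h
Extrapolated tail: C_last / k_e = 2.79 / 0.244 = 11.434
AUC_0→∞ = 28.1425 + 11.434 = 39.5765 µg/mL·h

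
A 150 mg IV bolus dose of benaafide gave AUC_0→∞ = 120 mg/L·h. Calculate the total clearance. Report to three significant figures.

CL = 1.25 L/h

CL = Dose_iv / AUC_0→∞
   = 150 / 120 = 1.25 L/h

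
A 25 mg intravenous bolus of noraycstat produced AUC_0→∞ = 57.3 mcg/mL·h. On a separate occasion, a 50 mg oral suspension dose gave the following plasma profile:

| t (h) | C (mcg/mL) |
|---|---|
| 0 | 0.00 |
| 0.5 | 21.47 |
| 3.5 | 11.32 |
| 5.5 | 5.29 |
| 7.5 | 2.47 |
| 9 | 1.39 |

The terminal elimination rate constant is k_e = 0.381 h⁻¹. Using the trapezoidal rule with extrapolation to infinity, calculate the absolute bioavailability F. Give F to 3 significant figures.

F = 0.746

Trapezoidal AUC_0→9 (oral suspension):
  [0→0.5]: (0.00+21.47)/2 × 0.5 = 5.3675
  [0.5→3.5]: (21.47+11.32)/2 × 3 = 49.185
  [3.5→5.5]: (11.32+5.29)/2 × 2 = 16.61
  [5.5→7.5]: (5.29+2.47)/2 × 2 = 7.76
  [7.5→9]: (2.47+1.39)/2 × 1.5 = 2.895
  Sum = 81.8175 mcg/mL·h
Tail: C_last/k_e = 1.39/0.381 = 3.648
AUC_0→∞ (oral suspension) = 81.8175 + 3.648 = 85.4655 mcg/mL·h
F = (AUC_ev/D_ev)/(AUC_iv/D_iv) = (85.4655/50)/(57.3/25) = 1.70931/2.292 = 0.7458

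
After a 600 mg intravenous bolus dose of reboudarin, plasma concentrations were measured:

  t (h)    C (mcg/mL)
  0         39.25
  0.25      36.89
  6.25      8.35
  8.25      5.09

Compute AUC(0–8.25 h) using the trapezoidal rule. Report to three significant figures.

AUC = 159 mcg/mL·h

Trapezoidal AUC_0→8.25:
  [0→0.25]: (39.25+36.89)/2 × 0.25 = 9.5175
  [0.25→6.25]: (36.89+8.35)/2 × 6 = 135.72
  [6.25→8.25]: (8.35+5.09)/2 × 2 = 13.44
  Sum = 158.6775 mcg/mL·h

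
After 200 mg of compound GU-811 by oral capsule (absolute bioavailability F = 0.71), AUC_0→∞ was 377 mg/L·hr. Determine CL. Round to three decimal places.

CL = 0.377 L/hr

CL = F × Dose / AUC_0→∞
   = 0.71 × 200 / 377 = 0.376658 L/hr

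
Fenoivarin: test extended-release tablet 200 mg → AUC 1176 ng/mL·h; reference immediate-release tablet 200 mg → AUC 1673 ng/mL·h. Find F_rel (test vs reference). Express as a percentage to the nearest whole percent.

F_rel = 70%

F_rel = (AUC_test/D_test) / (AUC_ref/D_ref)
      = (1176/200) / (1673/200)
      = 5.88 / 8.365 = 0.7029 = 70.29%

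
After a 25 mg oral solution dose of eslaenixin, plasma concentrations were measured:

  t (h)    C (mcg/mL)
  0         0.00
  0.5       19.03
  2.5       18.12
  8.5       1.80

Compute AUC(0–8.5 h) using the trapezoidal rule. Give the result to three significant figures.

Trapezoidal AUC_0→8.5:
  [0→0.5]: (0.00+19.03)/2 × 0.5 = 4.7575
  [0.5→2.5]: (19.03+18.12)/2 × 2 = 37.15
  [2.5→8.5]: (18.12+1.80)/2 × 6 = 59.76
  Sum = 101.6675 mcg/mL·h

AUC = 102 mcg/mL·h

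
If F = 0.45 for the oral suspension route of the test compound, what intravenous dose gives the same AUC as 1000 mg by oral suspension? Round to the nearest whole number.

D_iv = 450 mg

Systemic exposure from an extravascular dose = F × D_ev, so the equivalent IV dose is F × D_ev.
D_iv = F × D_ev = 0.45 × 1000 = 450 mg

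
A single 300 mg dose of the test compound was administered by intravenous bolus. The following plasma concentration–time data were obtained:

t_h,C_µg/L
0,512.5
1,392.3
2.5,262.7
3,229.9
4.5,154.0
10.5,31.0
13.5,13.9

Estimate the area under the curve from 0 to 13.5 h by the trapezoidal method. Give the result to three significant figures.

Trapezoidal AUC_0→13.5:
  [0→1]: (512.5+392.3)/2 × 1 = 452.4
  [1→2.5]: (392.3+262.7)/2 × 1.5 = 491.25
  [2.5→3]: (262.7+229.9)/2 × 0.5 = 123.15
  [3→4.5]: (229.9+154.0)/2 × 1.5 = 287.925
  [4.5→10.5]: (154.0+31.0)/2 × 6 = 555.0
  [10.5→13.5]: (31.0+13.9)/2 × 3 = 67.35
  Sum = 1977.075 µg/L·h

AUC = 1980 µg/L·h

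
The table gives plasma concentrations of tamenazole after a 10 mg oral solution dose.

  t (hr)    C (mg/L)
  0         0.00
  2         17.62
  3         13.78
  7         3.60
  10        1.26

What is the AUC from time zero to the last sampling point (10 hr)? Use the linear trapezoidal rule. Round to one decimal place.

AUC = 75.4 mg/L·hr

Trapezoidal AUC_0→10:
  [0→2]: (0.00+17.62)/2 × 2 = 17.62
  [2→3]: (17.62+13.78)/2 × 1 = 15.7
  [3→7]: (13.78+3.60)/2 × 4 = 34.76
  [7→10]: (3.60+1.26)/2 × 3 = 7.29
  Sum = 75.37 mg/L·hr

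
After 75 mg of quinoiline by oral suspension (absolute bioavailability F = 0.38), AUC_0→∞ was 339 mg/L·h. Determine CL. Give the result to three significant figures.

CL = 0.0841 L/h

CL = F × Dose / AUC_0→∞
   = 0.38 × 75 / 339 = 0.0840708 L/h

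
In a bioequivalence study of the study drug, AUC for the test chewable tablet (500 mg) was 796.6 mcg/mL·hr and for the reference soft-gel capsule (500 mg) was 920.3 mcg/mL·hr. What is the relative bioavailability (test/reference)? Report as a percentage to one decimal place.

F_rel = 86.6%

F_rel = (AUC_test/D_test) / (AUC_ref/D_ref)
      = (796.6/500) / (920.3/500)
      = 1.5932 / 1.8406 = 0.8656 = 86.56%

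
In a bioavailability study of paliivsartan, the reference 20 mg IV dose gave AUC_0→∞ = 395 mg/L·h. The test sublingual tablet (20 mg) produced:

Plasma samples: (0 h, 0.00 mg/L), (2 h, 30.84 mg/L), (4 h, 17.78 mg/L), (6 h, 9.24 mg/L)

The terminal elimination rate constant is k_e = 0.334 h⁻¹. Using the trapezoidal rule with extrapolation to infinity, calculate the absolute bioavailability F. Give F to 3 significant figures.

Trapezoidal AUC_0→6 (sublingual tablet):
  [0→2]: (0.00+30.84)/2 × 2 = 30.84
  [2→4]: (30.84+17.78)/2 × 2 = 48.62
  [4→6]: (17.78+9.24)/2 × 2 = 27.02
  Sum = 106.48 mg/L·h
Tail: C_last/k_e = 9.24/0.334 = 27.665
AUC_0→∞ (sublingual tablet) = 106.48 + 27.665 = 134.145 mg/L·h
F = (AUC_ev/D_ev)/(AUC_iv/D_iv) = (134.145/20)/(395/20) = 6.70725/19.75 = 0.3396

F = 0.340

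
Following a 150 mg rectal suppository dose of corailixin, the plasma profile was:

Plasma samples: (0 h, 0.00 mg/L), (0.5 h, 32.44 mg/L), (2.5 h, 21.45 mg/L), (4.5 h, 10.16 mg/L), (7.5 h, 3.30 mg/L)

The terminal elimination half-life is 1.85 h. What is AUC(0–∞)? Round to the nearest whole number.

Trapezoidal AUC_0→7.5:
  [0→0.5]: (0.00+32.44)/2 × 0.5 = 8.11
  [0.5→2.5]: (32.44+21.45)/2 × 2 = 53.89
  [2.5→4.5]: (21.45+10.16)/2 × 2 = 31.61
  [4.5→7.5]: (10.16+3.30)/2 × 3 = 20.19
  Sum = 113.8 mg/L·h
k_e = ln2 / t½ = 0.693147 / 1.85 = 0.3747 h^-1
Extrapolated tail: C_last / k_e = 3.30 / 0.3747 = 8.807
AUC_0→∞ = 113.8 + 8.807 = 122.607 mg/L·h

AUC = 123 mg/L·h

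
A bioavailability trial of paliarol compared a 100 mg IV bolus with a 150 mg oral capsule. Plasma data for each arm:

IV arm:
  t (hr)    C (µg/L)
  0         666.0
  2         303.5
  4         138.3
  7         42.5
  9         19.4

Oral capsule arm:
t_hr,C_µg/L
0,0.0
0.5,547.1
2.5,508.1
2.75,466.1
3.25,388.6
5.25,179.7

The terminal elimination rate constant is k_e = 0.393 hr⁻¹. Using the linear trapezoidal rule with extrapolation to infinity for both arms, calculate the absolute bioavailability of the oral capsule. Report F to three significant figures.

Trapezoidal AUC_0→9 (IV):
  [0→2]: (666.0+303.5)/2 × 2 = 969.5
  [2→4]: (303.5+138.3)/2 × 2 = 441.8
  [4→7]: (138.3+42.5)/2 × 3 = 271.2
  [7→9]: (42.5+19.4)/2 × 2 = 61.9
  Sum = 1744.4 µg/L·hr
IV tail: 19.4/0.393 = 49.364; AUC_iv,0→∞ = 1744.4 + 49.364 = 1793.764 µg/L·hr
Trapezoidal AUC_0→5.25 (oral capsule):
  [0→0.5]: (0.0+547.1)/2 × 0.5 = 136.775
  [0.5→2.5]: (547.1+508.1)/2 × 2 = 1055.2
  [2.5→2.75]: (508.1+466.1)/2 × 0.25 = 121.775
  [2.75→3.25]: (466.1+388.6)/2 × 0.5 = 213.675
  [3.25→5.25]: (388.6+179.7)/2 × 2 = 568.3
  Sum = 2095.725 µg/L·hr
oral capsule tail: 179.7/0.393 = 457.252; AUC_ev,0→∞ = 2095.725 + 457.252 = 2552.977 µg/L·hr
F = (AUC_ev/D_ev)/(AUC_iv/D_iv) = (2552.977/150)/(1793.764/100) = 17.0198/17.93764 = 0.9488

F = 0.949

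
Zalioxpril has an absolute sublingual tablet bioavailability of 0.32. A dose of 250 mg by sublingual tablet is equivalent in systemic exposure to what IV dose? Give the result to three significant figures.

D_iv = 80.0 mg

Systemic exposure from an extravascular dose = F × D_ev, so the equivalent IV dose is F × D_ev.
D_iv = F × D_ev = 0.32 × 250 = 80 mg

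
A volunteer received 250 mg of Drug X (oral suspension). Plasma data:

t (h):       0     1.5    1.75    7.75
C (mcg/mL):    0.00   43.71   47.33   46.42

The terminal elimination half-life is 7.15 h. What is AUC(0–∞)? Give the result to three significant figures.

AUC = 804 mcg/mL·h

Trapezoidal AUC_0→7.75:
  [0→1.5]: (0.00+43.71)/2 × 1.5 = 32.7825
  [1.5→1.75]: (43.71+47.33)/2 × 0.25 = 11.38
  [1.75→7.75]: (47.33+46.42)/2 × 6 = 281.25
  Sum = 325.4125 mcg/mL·h
k_e = ln2 / t½ = 0.693147 / 7.15 = 0.0969 h^-1
Extrapolated tail: C_last / k_e = 46.42 / 0.0969 = 479.051
AUC_0→∞ = 325.4125 + 479.051 = 804.4635 mcg/mL·h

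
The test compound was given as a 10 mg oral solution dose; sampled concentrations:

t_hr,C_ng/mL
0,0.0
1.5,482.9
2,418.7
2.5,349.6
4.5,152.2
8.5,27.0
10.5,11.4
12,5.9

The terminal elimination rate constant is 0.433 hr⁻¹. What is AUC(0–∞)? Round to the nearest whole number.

Trapezoidal AUC_0→12:
  [0→1.5]: (0.0+482.9)/2 × 1.5 = 362.175
  [1.5→2]: (482.9+418.7)/2 × 0.5 = 225.4
  [2→2.5]: (418.7+349.6)/2 × 0.5 = 192.075
  [2.5→4.5]: (349.6+152.2)/2 × 2 = 501.8
  [4.5→8.5]: (152.2+27.0)/2 × 4 = 358.4
  [8.5→10.5]: (27.0+11.4)/2 × 2 = 38.4
  [10.5→12]: (11.4+5.9)/2 × 1.5 = 12.975
  Sum = 1691.225 ng/mL·hr
Extrapolated tail: C_last / k_e = 5.9 / 0.433 = 13.626
AUC_0→∞ = 1691.225 + 13.626 = 1704.851 ng/mL·hr

AUC = 1705 ng/mL·hr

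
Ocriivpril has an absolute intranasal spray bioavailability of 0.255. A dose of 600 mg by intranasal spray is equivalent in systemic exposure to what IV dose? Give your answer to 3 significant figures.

Systemic exposure from an extravascular dose = F × D_ev, so the equivalent IV dose is F × D_ev.
D_iv = F × D_ev = 0.255 × 600 = 153 mg

D_iv = 153 mg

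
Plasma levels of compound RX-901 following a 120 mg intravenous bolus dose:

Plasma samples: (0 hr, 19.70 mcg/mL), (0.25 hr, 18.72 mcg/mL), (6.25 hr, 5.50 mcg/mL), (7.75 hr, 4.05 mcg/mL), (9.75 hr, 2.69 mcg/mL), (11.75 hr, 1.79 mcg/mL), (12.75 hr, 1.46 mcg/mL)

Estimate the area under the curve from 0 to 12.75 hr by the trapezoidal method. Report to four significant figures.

Trapezoidal AUC_0→12.75:
  [0→0.25]: (19.70+18.72)/2 × 0.25 = 4.8025
  [0.25→6.25]: (18.72+5.50)/2 × 6 = 72.66
  [6.25→7.75]: (5.50+4.05)/2 × 1.5 = 7.1625
  [7.75→9.75]: (4.05+2.69)/2 × 2 = 6.74
  [9.75→11.75]: (2.69+1.79)/2 × 2 = 4.48
  [11.75→12.75]: (1.79+1.46)/2 × 1 = 1.625
  Sum = 97.47 mcg/mL·hr

AUC = 97.47 mcg/mL·hr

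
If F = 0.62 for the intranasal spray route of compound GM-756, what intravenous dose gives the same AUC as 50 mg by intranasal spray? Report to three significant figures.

D_iv = 31.0 mg

Systemic exposure from an extravascular dose = F × D_ev, so the equivalent IV dose is F × D_ev.
D_iv = F × D_ev = 0.62 × 50 = 31 mg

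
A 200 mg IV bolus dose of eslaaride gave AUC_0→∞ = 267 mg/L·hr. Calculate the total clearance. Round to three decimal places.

CL = Dose_iv / AUC_0→∞
   = 200 / 267 = 0.749064 L/hr

CL = 0.749 L/hr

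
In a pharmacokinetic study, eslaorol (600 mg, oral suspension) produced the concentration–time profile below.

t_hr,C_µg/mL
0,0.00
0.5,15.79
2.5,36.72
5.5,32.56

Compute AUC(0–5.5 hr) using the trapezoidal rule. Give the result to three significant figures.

Trapezoidal AUC_0→5.5:
  [0→0.5]: (0.00+15.79)/2 × 0.5 = 3.9475
  [0.5→2.5]: (15.79+36.72)/2 × 2 = 52.51
  [2.5→5.5]: (36.72+32.56)/2 × 3 = 103.92
  Sum = 160.3775 µg/mL·hr

AUC = 160 µg/mL·hr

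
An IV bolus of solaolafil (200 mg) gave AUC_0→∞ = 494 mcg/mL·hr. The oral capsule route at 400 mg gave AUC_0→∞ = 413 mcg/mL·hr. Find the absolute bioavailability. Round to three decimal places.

F = (AUC_ev / D_ev) / (AUC_iv / D_iv)
  = (413/400) / (494/200)
  = 1.0325 / 2.47 = 0.4180

F = 0.418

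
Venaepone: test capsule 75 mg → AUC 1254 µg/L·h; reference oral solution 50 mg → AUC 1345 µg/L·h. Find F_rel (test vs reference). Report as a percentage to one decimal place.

F_rel = (AUC_test/D_test) / (AUC_ref/D_ref)
      = (1254/75) / (1345/50)
      = 16.72 / 26.9 = 0.6216 = 62.16%

F_rel = 62.2%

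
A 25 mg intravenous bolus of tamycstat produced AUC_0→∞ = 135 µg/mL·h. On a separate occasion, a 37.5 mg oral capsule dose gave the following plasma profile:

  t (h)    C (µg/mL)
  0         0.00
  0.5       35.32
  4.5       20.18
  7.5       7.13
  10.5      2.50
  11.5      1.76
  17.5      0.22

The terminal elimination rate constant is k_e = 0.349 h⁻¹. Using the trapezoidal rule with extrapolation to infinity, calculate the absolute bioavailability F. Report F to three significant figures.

F = 0.908

Trapezoidal AUC_0→17.5 (oral capsule):
  [0→0.5]: (0.00+35.32)/2 × 0.5 = 8.83
  [0.5→4.5]: (35.32+20.18)/2 × 4 = 111.0
  [4.5→7.5]: (20.18+7.13)/2 × 3 = 40.965
  [7.5→10.5]: (7.13+2.50)/2 × 3 = 14.445
  [10.5→11.5]: (2.50+1.76)/2 × 1 = 2.13
  [11.5→17.5]: (1.76+0.22)/2 × 6 = 5.94
  Sum = 183.31 µg/mL·h
Tail: C_last/k_e = 0.22/0.349 = 0.630
AUC_0→∞ (oral capsule) = 183.31 + 0.630 = 183.94 µg/mL·h
F = (AUC_ev/D_ev)/(AUC_iv/D_iv) = (183.94/37.5)/(135/25) = 4.90507/5.4 = 0.9083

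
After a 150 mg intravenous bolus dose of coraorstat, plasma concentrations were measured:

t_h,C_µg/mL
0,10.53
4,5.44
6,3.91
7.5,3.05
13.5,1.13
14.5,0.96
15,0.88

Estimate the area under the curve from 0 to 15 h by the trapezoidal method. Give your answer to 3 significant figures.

Trapezoidal AUC_0→15:
  [0→4]: (10.53+5.44)/2 × 4 = 31.94
  [4→6]: (5.44+3.91)/2 × 2 = 9.35
  [6→7.5]: (3.91+3.05)/2 × 1.5 = 5.22
  [7.5→13.5]: (3.05+1.13)/2 × 6 = 12.54
  [13.5→14.5]: (1.13+0.96)/2 × 1 = 1.045
  [14.5→15]: (0.96+0.88)/2 × 0.5 = 0.46
  Sum = 60.555 µg/mL·h

AUC = 60.6 µg/mL·h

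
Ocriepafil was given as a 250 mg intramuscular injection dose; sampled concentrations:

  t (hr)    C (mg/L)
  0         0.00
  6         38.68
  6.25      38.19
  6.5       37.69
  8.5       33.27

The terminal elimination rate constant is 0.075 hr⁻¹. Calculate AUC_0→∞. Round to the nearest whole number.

Trapezoidal AUC_0→8.5:
  [0→6]: (0.00+38.68)/2 × 6 = 116.04
  [6→6.25]: (38.68+38.19)/2 × 0.25 = 9.60875
  [6.25→6.5]: (38.19+37.69)/2 × 0.25 = 9.485
  [6.5→8.5]: (37.69+33.27)/2 × 2 = 70.96
  Sum = 206.09375 mg/L·hr
Extrapolated tail: C_last / k_e = 33.27 / 0.075 = 443.600
AUC_0→∞ = 206.09375 + 443.600 = 649.69375 mg/L·hr

AUC = 650 mg/L·hr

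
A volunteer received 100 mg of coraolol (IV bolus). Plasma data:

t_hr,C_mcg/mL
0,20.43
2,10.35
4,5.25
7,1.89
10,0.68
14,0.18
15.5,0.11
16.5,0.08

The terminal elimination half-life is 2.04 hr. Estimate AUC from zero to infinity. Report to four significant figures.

AUC = 63.21 mcg/mL·hr

Trapezoidal AUC_0→16.5:
  [0→2]: (20.43+10.35)/2 × 2 = 30.78
  [2→4]: (10.35+5.25)/2 × 2 = 15.6
  [4→7]: (5.25+1.89)/2 × 3 = 10.71
  [7→10]: (1.89+0.68)/2 × 3 = 3.855
  [10→14]: (0.68+0.18)/2 × 4 = 1.72
  [14→15.5]: (0.18+0.11)/2 × 1.5 = 0.2175
  [15.5→16.5]: (0.11+0.08)/2 × 1 = 0.095
  Sum = 62.9775 mcg/mL·hr
k_e = ln2 / t½ = 0.693147 / 2.04 = 0.3398 hr^-1
Extrapolated tail: C_last / k_e = 0.08 / 0.3398 = 0.235
AUC_0→∞ = 62.9775 + 0.235 = 63.2125 mcg/mL·hr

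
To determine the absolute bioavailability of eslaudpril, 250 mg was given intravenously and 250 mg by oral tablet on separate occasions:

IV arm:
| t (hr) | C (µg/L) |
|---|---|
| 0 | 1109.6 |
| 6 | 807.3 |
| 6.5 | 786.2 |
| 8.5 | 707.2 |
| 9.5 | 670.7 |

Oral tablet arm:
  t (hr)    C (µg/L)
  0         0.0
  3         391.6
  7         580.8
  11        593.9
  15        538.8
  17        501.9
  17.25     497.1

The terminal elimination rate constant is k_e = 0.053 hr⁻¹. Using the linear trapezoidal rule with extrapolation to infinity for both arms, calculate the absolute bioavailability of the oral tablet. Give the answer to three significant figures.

F = 0.843

Trapezoidal AUC_0→9.5 (IV):
  [0→6]: (1109.6+807.3)/2 × 6 = 5750.7
  [6→6.5]: (807.3+786.2)/2 × 0.5 = 398.375
  [6.5→8.5]: (786.2+707.2)/2 × 2 = 1493.4
  [8.5→9.5]: (707.2+670.7)/2 × 1 = 688.95
  Sum = 8331.425 µg/L·hr
IV tail: 670.7/0.053 = 12654.717; AUC_iv,0→∞ = 8331.425 + 12654.717 = 20986.142 µg/L·hr
Trapezoidal AUC_0→17.25 (oral tablet):
  [0→3]: (0.0+391.6)/2 × 3 = 587.4
  [3→7]: (391.6+580.8)/2 × 4 = 1944.8
  [7→11]: (580.8+593.9)/2 × 4 = 2349.4
  [11→15]: (593.9+538.8)/2 × 4 = 2265.4
  [15→17]: (538.8+501.9)/2 × 2 = 1040.7
  [17→17.25]: (501.9+497.1)/2 × 0.25 = 124.875
  Sum = 8312.575 µg/L·hr
oral tablet tail: 497.1/0.053 = 9379.245; AUC_ev,0→∞ = 8312.575 + 9379.245 = 17691.82 µg/L·hr
F = (AUC_ev/D_ev)/(AUC_iv/D_iv) = (17691.82/250)/(20986.142/250) = 70.76728/83.944568 = 0.8430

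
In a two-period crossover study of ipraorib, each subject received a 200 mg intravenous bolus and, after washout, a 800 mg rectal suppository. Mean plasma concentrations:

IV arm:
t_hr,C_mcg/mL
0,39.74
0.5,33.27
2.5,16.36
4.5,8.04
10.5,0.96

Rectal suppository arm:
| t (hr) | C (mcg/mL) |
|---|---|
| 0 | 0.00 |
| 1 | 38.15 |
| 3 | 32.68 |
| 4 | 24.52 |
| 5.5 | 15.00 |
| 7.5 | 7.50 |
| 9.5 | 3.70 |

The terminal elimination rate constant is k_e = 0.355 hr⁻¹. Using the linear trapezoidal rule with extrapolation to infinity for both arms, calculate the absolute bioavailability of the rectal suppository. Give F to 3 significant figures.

F = 0.394

Trapezoidal AUC_0→10.5 (IV):
  [0→0.5]: (39.74+33.27)/2 × 0.5 = 18.2525
  [0.5→2.5]: (33.27+16.36)/2 × 2 = 49.63
  [2.5→4.5]: (16.36+8.04)/2 × 2 = 24.4
  [4.5→10.5]: (8.04+0.96)/2 × 6 = 27.0
  Sum = 119.2825 mcg/mL·hr
IV tail: 0.96/0.355 = 2.704; AUC_iv,0→∞ = 119.2825 + 2.704 = 121.9865 mcg/mL·hr
Trapezoidal AUC_0→9.5 (rectal suppository):
  [0→1]: (0.00+38.15)/2 × 1 = 19.075
  [1→3]: (38.15+32.68)/2 × 2 = 70.83
  [3→4]: (32.68+24.52)/2 × 1 = 28.6
  [4→5.5]: (24.52+15.00)/2 × 1.5 = 29.64
  [5.5→7.5]: (15.00+7.50)/2 × 2 = 22.5
  [7.5→9.5]: (7.50+3.70)/2 × 2 = 11.2
  Sum = 181.845 mcg/mL·hr
rectal suppository tail: 3.70/0.355 = 10.423; AUC_ev,0→∞ = 181.845 + 10.423 = 192.268 mcg/mL·hr
F = (AUC_ev/D_ev)/(AUC_iv/D_iv) = (192.268/800)/(121.9865/200) = 0.240335/0.6099325 = 0.3940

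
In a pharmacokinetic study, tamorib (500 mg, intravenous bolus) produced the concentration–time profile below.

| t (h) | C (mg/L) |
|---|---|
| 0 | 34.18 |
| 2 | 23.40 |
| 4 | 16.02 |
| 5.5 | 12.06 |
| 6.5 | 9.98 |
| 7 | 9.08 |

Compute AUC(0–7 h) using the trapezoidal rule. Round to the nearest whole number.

Trapezoidal AUC_0→7:
  [0→2]: (34.18+23.40)/2 × 2 = 57.58
  [2→4]: (23.40+16.02)/2 × 2 = 39.42
  [4→5.5]: (16.02+12.06)/2 × 1.5 = 21.06
  [5.5→6.5]: (12.06+9.98)/2 × 1 = 11.02
  [6.5→7]: (9.98+9.08)/2 × 0.5 = 4.765
  Sum = 133.845 mg/L·h

AUC = 134 mg/L·h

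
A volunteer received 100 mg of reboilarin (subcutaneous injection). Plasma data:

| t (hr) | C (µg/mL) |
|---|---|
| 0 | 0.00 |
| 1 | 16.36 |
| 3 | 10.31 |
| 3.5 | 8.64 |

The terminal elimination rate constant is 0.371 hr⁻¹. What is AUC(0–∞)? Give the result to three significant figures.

Trapezoidal AUC_0→3.5:
  [0→1]: (0.00+16.36)/2 × 1 = 8.18
  [1→3]: (16.36+10.31)/2 × 2 = 26.67
  [3→3.5]: (10.31+8.64)/2 × 0.5 = 4.7375
  Sum = 39.5875 µg/mL·hr
Extrapolated tail: C_last / k_e = 8.64 / 0.371 = 23.288
AUC_0→∞ = 39.5875 + 23.288 = 62.8755 µg/mL·hr

AUC = 62.9 µg/mL·hr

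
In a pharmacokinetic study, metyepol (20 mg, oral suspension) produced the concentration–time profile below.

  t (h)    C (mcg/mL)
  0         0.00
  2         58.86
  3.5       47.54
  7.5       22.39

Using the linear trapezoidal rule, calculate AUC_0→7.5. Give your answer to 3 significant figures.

AUC = 279 mcg/mL·h

Trapezoidal AUC_0→7.5:
  [0→2]: (0.00+58.86)/2 × 2 = 58.86
  [2→3.5]: (58.86+47.54)/2 × 1.5 = 79.8
  [3.5→7.5]: (47.54+22.39)/2 × 4 = 139.86
  Sum = 278.52 mcg/mL·h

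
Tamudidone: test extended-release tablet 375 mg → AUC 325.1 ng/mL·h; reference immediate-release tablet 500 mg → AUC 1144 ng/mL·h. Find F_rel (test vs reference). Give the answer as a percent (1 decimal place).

F_rel = 37.9%

F_rel = (AUC_test/D_test) / (AUC_ref/D_ref)
      = (325.1/375) / (1144/500)
      = 0.866933 / 2.288 = 0.3789 = 37.89%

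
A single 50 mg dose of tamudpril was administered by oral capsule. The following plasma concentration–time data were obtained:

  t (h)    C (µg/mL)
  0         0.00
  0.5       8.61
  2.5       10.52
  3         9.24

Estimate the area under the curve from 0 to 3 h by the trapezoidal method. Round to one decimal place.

Trapezoidal AUC_0→3:
  [0→0.5]: (0.00+8.61)/2 × 0.5 = 2.1525
  [0.5→2.5]: (8.61+10.52)/2 × 2 = 19.13
  [2.5→3]: (10.52+9.24)/2 × 0.5 = 4.94
  Sum = 26.2225 µg/mL·h

AUC = 26.2 µg/mL·h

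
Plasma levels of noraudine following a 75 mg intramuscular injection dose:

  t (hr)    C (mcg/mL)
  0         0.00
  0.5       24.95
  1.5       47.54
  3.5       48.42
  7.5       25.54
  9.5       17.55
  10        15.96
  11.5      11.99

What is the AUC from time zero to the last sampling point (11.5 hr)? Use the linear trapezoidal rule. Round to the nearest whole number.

Trapezoidal AUC_0→11.5:
  [0→0.5]: (0.00+24.95)/2 × 0.5 = 6.2375
  [0.5→1.5]: (24.95+47.54)/2 × 1 = 36.245
  [1.5→3.5]: (47.54+48.42)/2 × 2 = 95.96
  [3.5→7.5]: (48.42+25.54)/2 × 4 = 147.92
  [7.5→9.5]: (25.54+17.55)/2 × 2 = 43.09
  [9.5→10]: (17.55+15.96)/2 × 0.5 = 8.3775
  [10→11.5]: (15.96+11.99)/2 × 1.5 = 20.9625
  Sum = 358.7925 mcg/mL·hr

AUC = 359 mcg/mL·hr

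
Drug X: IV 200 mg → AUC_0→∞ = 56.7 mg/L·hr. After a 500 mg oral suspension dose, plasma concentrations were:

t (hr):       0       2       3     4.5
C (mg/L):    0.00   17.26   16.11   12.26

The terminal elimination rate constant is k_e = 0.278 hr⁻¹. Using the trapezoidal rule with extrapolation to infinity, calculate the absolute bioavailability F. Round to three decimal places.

Trapezoidal AUC_0→4.5 (oral suspension):
  [0→2]: (0.00+17.26)/2 × 2 = 17.26
  [2→3]: (17.26+16.11)/2 × 1 = 16.685
  [3→4.5]: (16.11+12.26)/2 × 1.5 = 21.2775
  Sum = 55.2225 mg/L·hr
Tail: C_last/k_e = 12.26/0.278 = 44.101
AUC_0→∞ (oral suspension) = 55.2225 + 44.101 = 99.3235 mg/L·hr
F = (AUC_ev/D_ev)/(AUC_iv/D_iv) = (99.3235/500)/(56.7/200) = 0.198647/0.2835 = 0.7007

F = 0.701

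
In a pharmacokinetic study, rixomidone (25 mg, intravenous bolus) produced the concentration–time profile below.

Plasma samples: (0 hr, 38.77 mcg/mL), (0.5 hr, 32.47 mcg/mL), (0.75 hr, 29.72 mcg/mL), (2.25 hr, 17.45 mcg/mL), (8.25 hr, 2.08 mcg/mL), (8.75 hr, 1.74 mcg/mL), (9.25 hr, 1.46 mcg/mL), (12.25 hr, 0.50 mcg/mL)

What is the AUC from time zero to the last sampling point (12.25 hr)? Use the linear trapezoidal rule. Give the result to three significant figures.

AUC = 124 mcg/mL·hr

Trapezoidal AUC_0→12.25:
  [0→0.5]: (38.77+32.47)/2 × 0.5 = 17.81
  [0.5→0.75]: (32.47+29.72)/2 × 0.25 = 7.77375
  [0.75→2.25]: (29.72+17.45)/2 × 1.5 = 35.3775
  [2.25→8.25]: (17.45+2.08)/2 × 6 = 58.59
  [8.25→8.75]: (2.08+1.74)/2 × 0.5 = 0.955
  [8.75→9.25]: (1.74+1.46)/2 × 0.5 = 0.8
  [9.25→12.25]: (1.46+0.50)/2 × 3 = 2.94
  Sum = 124.24625 mcg/mL·hr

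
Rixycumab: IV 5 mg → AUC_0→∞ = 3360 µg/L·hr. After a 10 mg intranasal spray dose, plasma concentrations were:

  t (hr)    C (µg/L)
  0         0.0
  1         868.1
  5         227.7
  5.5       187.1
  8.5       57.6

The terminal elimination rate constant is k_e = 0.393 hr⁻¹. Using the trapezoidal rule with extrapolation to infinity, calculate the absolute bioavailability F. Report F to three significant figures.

Trapezoidal AUC_0→8.5 (intranasal spray):
  [0→1]: (0.0+868.1)/2 × 1 = 434.05
  [1→5]: (868.1+227.7)/2 × 4 = 2191.6
  [5→5.5]: (227.7+187.1)/2 × 0.5 = 103.7
  [5.5→8.5]: (187.1+57.6)/2 × 3 = 367.05
  Sum = 3096.4 µg/L·hr
Tail: C_last/k_e = 57.6/0.393 = 146.565
AUC_0→∞ (intranasal spray) = 3096.4 + 146.565 = 3242.965 µg/L·hr
F = (AUC_ev/D_ev)/(AUC_iv/D_iv) = (3242.965/10)/(3360/5) = 324.2965/672 = 0.4826

F = 0.483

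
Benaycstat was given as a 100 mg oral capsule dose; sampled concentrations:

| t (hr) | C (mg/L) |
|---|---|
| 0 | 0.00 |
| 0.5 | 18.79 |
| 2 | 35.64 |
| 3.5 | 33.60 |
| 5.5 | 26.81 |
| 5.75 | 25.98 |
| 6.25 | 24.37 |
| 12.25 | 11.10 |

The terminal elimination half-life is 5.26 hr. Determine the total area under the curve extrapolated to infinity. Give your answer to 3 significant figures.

AUC = 368 mg/L·hr

Trapezoidal AUC_0→12.25:
  [0→0.5]: (0.00+18.79)/2 × 0.5 = 4.6975
  [0.5→2]: (18.79+35.64)/2 × 1.5 = 40.8225
  [2→3.5]: (35.64+33.60)/2 × 1.5 = 51.93
  [3.5→5.5]: (33.60+26.81)/2 × 2 = 60.41
  [5.5→5.75]: (26.81+25.98)/2 × 0.25 = 6.59875
  [5.75→6.25]: (25.98+24.37)/2 × 0.5 = 12.5875
  [6.25→12.25]: (24.37+11.10)/2 × 6 = 106.41
  Sum = 283.45625 mg/L·hr
k_e = ln2 / t½ = 0.693147 / 5.26 = 0.1318 hr^-1
Extrapolated tail: C_last / k_e = 11.10 / 0.1318 = 84.219
AUC_0→∞ = 283.45625 + 84.219 = 367.67525 mg/L·hr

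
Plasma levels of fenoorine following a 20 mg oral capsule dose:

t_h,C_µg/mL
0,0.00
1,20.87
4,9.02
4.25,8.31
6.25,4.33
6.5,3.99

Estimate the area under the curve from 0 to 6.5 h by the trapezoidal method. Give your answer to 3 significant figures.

AUC = 71.1 µg/mL·h

Trapezoidal AUC_0→6.5:
  [0→1]: (0.00+20.87)/2 × 1 = 10.435
  [1→4]: (20.87+9.02)/2 × 3 = 44.835
  [4→4.25]: (9.02+8.31)/2 × 0.25 = 2.16625
  [4.25→6.25]: (8.31+4.33)/2 × 2 = 12.64
  [6.25→6.5]: (4.33+3.99)/2 × 0.25 = 1.04
  Sum = 71.11625 µg/mL·h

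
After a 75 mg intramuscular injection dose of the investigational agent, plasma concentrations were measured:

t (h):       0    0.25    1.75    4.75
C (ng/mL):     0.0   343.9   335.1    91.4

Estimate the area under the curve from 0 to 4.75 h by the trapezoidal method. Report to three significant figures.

Trapezoidal AUC_0→4.75:
  [0→0.25]: (0.0+343.9)/2 × 0.25 = 42.9875
  [0.25→1.75]: (343.9+335.1)/2 × 1.5 = 509.25
  [1.75→4.75]: (335.1+91.4)/2 × 3 = 639.75
  Sum = 1191.9875 ng/mL·h

AUC = 1190 ng/mL·h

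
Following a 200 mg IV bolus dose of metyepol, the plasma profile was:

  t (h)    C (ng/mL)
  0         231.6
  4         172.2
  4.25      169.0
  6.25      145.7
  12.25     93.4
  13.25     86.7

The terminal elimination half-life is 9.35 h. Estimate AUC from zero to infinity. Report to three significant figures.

AUC = 3140 ng/mL·h

Trapezoidal AUC_0→13.25:
  [0→4]: (231.6+172.2)/2 × 4 = 807.6
  [4→4.25]: (172.2+169.0)/2 × 0.25 = 42.65
  [4.25→6.25]: (169.0+145.7)/2 × 2 = 314.7
  [6.25→12.25]: (145.7+93.4)/2 × 6 = 717.3
  [12.25→13.25]: (93.4+86.7)/2 × 1 = 90.05
  Sum = 1972.3 ng/mL·h
k_e = ln2 / t½ = 0.693147 / 9.35 = 0.0741 h^-1
Extrapolated tail: C_last / k_e = 86.7 / 0.0741 = 1170.040
AUC_0→∞ = 1972.3 + 1170.040 = 3142.34 ng/mL·h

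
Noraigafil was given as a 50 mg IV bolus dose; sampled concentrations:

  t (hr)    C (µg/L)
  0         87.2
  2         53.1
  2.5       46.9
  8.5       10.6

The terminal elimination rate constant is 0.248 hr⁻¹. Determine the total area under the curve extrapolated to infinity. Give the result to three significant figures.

AUC = 381 µg/L·hr

Trapezoidal AUC_0→8.5:
  [0→2]: (87.2+53.1)/2 × 2 = 140.3
  [2→2.5]: (53.1+46.9)/2 × 0.5 = 25.0
  [2.5→8.5]: (46.9+10.6)/2 × 6 = 172.5
  Sum = 337.8 µg/L·hr
Extrapolated tail: C_last / k_e = 10.6 / 0.248 = 42.742
AUC_0→∞ = 337.8 + 42.742 = 380.542 µg/L·hr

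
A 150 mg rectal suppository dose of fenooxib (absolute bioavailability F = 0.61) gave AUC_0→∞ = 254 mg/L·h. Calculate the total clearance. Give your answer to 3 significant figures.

CL = 0.360 L/h

CL = F × Dose / AUC_0→∞
   = 0.61 × 150 / 254 = 0.360236 L/h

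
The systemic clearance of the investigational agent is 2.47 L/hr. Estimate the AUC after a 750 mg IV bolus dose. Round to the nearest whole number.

AUC = 304 mg/L·hr

AUC_0→∞ = Dose_iv / CL
        = 750 / 2.47 = 303.644 mg/L·hr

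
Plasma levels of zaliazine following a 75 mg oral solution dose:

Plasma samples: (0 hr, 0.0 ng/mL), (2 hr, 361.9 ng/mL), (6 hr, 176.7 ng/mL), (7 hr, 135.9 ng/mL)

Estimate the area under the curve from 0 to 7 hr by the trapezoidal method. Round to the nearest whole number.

Trapezoidal AUC_0→7:
  [0→2]: (0.0+361.9)/2 × 2 = 361.9
  [2→6]: (361.9+176.7)/2 × 4 = 1077.2
  [6→7]: (176.7+135.9)/2 × 1 = 156.3
  Sum = 1595.4 ng/mL·hr

AUC = 1595 ng/mL·hr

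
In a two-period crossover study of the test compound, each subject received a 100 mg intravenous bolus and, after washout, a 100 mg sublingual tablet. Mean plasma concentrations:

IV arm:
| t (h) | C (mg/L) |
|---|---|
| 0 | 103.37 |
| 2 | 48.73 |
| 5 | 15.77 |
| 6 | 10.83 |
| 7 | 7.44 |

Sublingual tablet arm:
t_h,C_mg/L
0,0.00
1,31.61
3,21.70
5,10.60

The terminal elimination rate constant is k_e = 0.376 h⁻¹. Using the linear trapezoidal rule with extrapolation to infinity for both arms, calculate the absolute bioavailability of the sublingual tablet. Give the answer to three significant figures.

F = 0.445

Trapezoidal AUC_0→7 (IV):
  [0→2]: (103.37+48.73)/2 × 2 = 152.1
  [2→5]: (48.73+15.77)/2 × 3 = 96.75
  [5→6]: (15.77+10.83)/2 × 1 = 13.3
  [6→7]: (10.83+7.44)/2 × 1 = 9.135
  Sum = 271.285 mg/L·h
IV tail: 7.44/0.376 = 19.787; AUC_iv,0→∞ = 271.285 + 19.787 = 291.072 mg/L·h
Trapezoidal AUC_0→5 (sublingual tablet):
  [0→1]: (0.00+31.61)/2 × 1 = 15.805
  [1→3]: (31.61+21.70)/2 × 2 = 53.31
  [3→5]: (21.70+10.60)/2 × 2 = 32.3
  Sum = 101.415 mg/L·h
sublingual tablet tail: 10.60/0.376 = 28.191; AUC_ev,0→∞ = 101.415 + 28.191 = 129.606 mg/L·h
F = (AUC_ev/D_ev)/(AUC_iv/D_iv) = (129.606/100)/(291.072/100) = 1.29606/2.91072 = 0.4453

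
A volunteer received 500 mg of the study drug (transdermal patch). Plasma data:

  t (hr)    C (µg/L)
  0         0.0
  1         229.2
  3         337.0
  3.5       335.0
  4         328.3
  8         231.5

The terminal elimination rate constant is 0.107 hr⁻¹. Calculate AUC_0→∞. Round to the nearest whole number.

Trapezoidal AUC_0→8:
  [0→1]: (0.0+229.2)/2 × 1 = 114.6
  [1→3]: (229.2+337.0)/2 × 2 = 566.2
  [3→3.5]: (337.0+335.0)/2 × 0.5 = 168.0
  [3.5→4]: (335.0+328.3)/2 × 0.5 = 165.825
  [4→8]: (328.3+231.5)/2 × 4 = 1119.6
  Sum = 2134.225 µg/L·hr
Extrapolated tail: C_last / k_e = 231.5 / 0.107 = 2163.551
AUC_0→∞ = 2134.225 + 2163.551 = 4297.776 µg/L·hr

AUC = 4298 µg/L·hr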